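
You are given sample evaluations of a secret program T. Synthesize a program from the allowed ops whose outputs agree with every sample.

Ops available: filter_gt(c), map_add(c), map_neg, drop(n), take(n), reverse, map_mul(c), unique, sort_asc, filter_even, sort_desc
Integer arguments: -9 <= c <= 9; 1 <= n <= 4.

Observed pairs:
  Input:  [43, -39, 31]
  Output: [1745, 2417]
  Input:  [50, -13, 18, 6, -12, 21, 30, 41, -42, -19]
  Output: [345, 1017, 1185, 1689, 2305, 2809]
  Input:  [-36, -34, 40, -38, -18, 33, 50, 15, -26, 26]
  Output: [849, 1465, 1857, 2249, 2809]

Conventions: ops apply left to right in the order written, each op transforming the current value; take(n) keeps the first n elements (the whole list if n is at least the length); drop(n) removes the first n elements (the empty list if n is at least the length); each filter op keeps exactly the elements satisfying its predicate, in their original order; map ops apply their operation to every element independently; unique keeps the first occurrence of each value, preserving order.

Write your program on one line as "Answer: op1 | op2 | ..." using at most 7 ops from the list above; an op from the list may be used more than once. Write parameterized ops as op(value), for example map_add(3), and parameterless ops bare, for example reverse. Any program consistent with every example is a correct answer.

map_mul(-7) | map_mul(-8) | map_add(9) | reverse | sort_asc | filter_gt(1)

Check, running the answer program on each example:
  [43, -39, 31] -> [-301, 273, -217] -> [2408, -2184, 1736] -> [2417, -2175, 1745] -> [1745, -2175, 2417] -> [-2175, 1745, 2417] -> [1745, 2417]
  [50, -13, 18, 6, -12, 21, 30, 41, -42, -19] -> [-350, 91, -126, -42, 84, -147, -210, -287, 294, 133] -> [2800, -728, 1008, 336, -672, 1176, 1680, 2296, -2352, -1064] -> [2809, -719, 1017, 345, -663, 1185, 1689, 2305, -2343, -1055] -> [-1055, -2343, 2305, 1689, 1185, -663, 345, 1017, -719, 2809] -> [-2343, -1055, -719, -663, 345, 1017, 1185, 1689, 2305, 2809] -> [345, 1017, 1185, 1689, 2305, 2809]
  [-36, -34, 40, -38, -18, 33, 50, 15, -26, 26] -> [252, 238, -280, 266, 126, -231, -350, -105, 182, -182] -> [-2016, -1904, 2240, -2128, -1008, 1848, 2800, 840, -1456, 1456] -> [-2007, -1895, 2249, -2119, -999, 1857, 2809, 849, -1447, 1465] -> [1465, -1447, 849, 2809, 1857, -999, -2119, 2249, -1895, -2007] -> [-2119, -2007, -1895, -1447, -999, 849, 1465, 1857, 2249, 2809] -> [849, 1465, 1857, 2249, 2809]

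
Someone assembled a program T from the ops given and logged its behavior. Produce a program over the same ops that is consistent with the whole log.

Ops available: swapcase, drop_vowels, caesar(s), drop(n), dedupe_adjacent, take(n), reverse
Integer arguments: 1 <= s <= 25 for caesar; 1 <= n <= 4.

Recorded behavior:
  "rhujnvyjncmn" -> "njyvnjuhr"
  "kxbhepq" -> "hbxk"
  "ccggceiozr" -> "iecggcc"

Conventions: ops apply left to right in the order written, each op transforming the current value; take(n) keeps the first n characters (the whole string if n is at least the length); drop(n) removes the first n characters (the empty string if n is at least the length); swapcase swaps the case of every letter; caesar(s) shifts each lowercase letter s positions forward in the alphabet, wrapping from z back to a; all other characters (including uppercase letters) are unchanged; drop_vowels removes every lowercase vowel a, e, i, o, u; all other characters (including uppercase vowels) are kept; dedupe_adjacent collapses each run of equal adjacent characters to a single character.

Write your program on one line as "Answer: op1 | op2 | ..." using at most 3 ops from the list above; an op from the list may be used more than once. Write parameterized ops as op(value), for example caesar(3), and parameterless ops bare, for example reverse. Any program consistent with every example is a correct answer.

reverse | drop(3)

Check, running the answer program on each example:
  "rhujnvyjncmn" -> "nmcnjyvnjuhr" -> "njyvnjuhr"
  "kxbhepq" -> "qpehbxk" -> "hbxk"
  "ccggceiozr" -> "rzoiecggcc" -> "iecggcc"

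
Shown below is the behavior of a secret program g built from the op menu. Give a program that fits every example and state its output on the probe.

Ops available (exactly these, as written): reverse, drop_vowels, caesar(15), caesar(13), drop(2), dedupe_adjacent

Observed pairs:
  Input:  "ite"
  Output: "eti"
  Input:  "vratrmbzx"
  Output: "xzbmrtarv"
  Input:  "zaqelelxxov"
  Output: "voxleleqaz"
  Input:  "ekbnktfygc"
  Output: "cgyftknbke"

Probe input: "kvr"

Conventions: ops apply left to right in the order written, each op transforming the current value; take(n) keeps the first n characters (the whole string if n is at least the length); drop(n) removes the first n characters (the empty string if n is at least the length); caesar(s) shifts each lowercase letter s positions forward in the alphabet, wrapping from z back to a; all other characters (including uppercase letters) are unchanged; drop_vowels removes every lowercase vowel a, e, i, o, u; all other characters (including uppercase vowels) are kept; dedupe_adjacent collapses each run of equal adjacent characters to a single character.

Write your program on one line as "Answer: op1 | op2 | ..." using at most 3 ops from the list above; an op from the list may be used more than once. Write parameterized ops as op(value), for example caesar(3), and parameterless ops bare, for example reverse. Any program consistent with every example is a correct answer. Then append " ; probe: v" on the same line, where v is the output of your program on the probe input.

reverse | dedupe_adjacent ; probe: "rvk"

Check, running the answer program on each example:
  "ite" -> "eti" -> "eti"
  "vratrmbzx" -> "xzbmrtarv" -> "xzbmrtarv"
  "zaqelelxxov" -> "voxxleleqaz" -> "voxleleqaz"
  "ekbnktfygc" -> "cgyftknbke" -> "cgyftknbke"
  probe: "kvr" -> "rvk" -> "rvk"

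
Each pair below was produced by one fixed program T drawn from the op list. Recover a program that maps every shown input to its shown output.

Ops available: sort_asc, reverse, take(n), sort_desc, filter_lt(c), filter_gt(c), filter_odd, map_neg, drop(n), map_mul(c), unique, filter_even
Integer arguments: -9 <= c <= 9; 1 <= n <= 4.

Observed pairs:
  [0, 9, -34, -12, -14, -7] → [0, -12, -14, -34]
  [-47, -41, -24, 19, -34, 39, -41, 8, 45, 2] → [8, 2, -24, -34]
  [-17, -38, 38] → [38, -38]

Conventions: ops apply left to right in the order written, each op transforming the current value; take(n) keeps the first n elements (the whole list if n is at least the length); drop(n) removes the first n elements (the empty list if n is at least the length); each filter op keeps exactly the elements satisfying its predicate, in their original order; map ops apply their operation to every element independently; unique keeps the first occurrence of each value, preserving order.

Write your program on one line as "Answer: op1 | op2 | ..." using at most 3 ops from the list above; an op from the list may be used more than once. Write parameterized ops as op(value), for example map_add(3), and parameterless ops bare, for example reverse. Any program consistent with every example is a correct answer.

filter_even | sort_desc

Check, running the answer program on each example:
  [0, 9, -34, -12, -14, -7] -> [0, -34, -12, -14] -> [0, -12, -14, -34]
  [-47, -41, -24, 19, -34, 39, -41, 8, 45, 2] -> [-24, -34, 8, 2] -> [8, 2, -24, -34]
  [-17, -38, 38] -> [-38, 38] -> [38, -38]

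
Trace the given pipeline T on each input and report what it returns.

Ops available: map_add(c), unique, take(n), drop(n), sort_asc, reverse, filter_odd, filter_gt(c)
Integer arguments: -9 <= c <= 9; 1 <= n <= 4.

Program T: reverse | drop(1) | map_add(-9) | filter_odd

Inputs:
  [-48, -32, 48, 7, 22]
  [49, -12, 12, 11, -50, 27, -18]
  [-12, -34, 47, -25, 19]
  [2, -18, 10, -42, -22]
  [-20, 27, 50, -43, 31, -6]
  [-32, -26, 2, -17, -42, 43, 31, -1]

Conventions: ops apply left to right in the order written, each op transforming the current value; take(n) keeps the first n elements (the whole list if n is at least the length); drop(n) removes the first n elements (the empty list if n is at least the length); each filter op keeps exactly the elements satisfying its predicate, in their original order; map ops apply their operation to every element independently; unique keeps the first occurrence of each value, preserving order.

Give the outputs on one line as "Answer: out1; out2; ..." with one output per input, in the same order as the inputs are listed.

[39, -41, -57]; [-59, 3, -21]; [-43, -21]; [-51, 1, -27, -7]; [41, -29]; [-51, -7, -35, -41]

Execution, op by op:
  [-48, -32, 48, 7, 22] -> [22, 7, 48, -32, -48] -> [7, 48, -32, -48] -> [-2, 39, -41, -57] -> [39, -41, -57]
  [49, -12, 12, 11, -50, 27, -18] -> [-18, 27, -50, 11, 12, -12, 49] -> [27, -50, 11, 12, -12, 49] -> [18, -59, 2, 3, -21, 40] -> [-59, 3, -21]
  [-12, -34, 47, -25, 19] -> [19, -25, 47, -34, -12] -> [-25, 47, -34, -12] -> [-34, 38, -43, -21] -> [-43, -21]
  [2, -18, 10, -42, -22] -> [-22, -42, 10, -18, 2] -> [-42, 10, -18, 2] -> [-51, 1, -27, -7] -> [-51, 1, -27, -7]
  [-20, 27, 50, -43, 31, -6] -> [-6, 31, -43, 50, 27, -20] -> [31, -43, 50, 27, -20] -> [22, -52, 41, 18, -29] -> [41, -29]
  [-32, -26, 2, -17, -42, 43, 31, -1] -> [-1, 31, 43, -42, -17, 2, -26, -32] -> [31, 43, -42, -17, 2, -26, -32] -> [22, 34, -51, -26, -7, -35, -41] -> [-51, -7, -35, -41]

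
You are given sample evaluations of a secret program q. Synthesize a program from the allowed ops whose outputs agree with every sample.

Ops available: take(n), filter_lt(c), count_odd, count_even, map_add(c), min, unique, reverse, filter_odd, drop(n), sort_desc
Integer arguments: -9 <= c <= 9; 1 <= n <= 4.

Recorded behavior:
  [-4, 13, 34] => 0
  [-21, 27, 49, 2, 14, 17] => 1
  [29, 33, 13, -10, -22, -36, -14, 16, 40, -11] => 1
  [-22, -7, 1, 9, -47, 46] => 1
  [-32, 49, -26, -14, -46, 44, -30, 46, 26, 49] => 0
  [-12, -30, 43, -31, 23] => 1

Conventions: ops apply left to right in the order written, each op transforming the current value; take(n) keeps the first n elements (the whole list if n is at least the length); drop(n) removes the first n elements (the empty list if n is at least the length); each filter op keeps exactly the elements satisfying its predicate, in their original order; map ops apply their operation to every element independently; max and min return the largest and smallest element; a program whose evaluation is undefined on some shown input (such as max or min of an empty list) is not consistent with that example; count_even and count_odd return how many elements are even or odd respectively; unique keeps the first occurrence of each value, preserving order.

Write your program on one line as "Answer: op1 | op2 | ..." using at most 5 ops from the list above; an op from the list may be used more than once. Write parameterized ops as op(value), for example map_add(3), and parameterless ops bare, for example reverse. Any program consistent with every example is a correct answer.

sort_desc | drop(1) | map_add(1) | filter_lt(-7) | count_even

Check, running the answer program on each example:
  [-4, 13, 34] -> [34, 13, -4] -> [13, -4] -> [14, -3] -> [] -> 0
  [-21, 27, 49, 2, 14, 17] -> [49, 27, 17, 14, 2, -21] -> [27, 17, 14, 2, -21] -> [28, 18, 15, 3, -20] -> [-20] -> 1
  [29, 33, 13, -10, -22, -36, -14, 16, 40, -11] -> [40, 33, 29, 16, 13, -10, -11, -14, -22, -36] -> [33, 29, 16, 13, -10, -11, -14, -22, -36] -> [34, 30, 17, 14, -9, -10, -13, -21, -35] -> [-9, -10, -13, -21, -35] -> 1
  [-22, -7, 1, 9, -47, 46] -> [46, 9, 1, -7, -22, -47] -> [9, 1, -7, -22, -47] -> [10, 2, -6, -21, -46] -> [-21, -46] -> 1
  [-32, 49, -26, -14, -46, 44, -30, 46, 26, 49] -> [49, 49, 46, 44, 26, -14, -26, -30, -32, -46] -> [49, 46, 44, 26, -14, -26, -30, -32, -46] -> [50, 47, 45, 27, -13, -25, -29, -31, -45] -> [-13, -25, -29, -31, -45] -> 0
  [-12, -30, 43, -31, 23] -> [43, 23, -12, -30, -31] -> [23, -12, -30, -31] -> [24, -11, -29, -30] -> [-11, -29, -30] -> 1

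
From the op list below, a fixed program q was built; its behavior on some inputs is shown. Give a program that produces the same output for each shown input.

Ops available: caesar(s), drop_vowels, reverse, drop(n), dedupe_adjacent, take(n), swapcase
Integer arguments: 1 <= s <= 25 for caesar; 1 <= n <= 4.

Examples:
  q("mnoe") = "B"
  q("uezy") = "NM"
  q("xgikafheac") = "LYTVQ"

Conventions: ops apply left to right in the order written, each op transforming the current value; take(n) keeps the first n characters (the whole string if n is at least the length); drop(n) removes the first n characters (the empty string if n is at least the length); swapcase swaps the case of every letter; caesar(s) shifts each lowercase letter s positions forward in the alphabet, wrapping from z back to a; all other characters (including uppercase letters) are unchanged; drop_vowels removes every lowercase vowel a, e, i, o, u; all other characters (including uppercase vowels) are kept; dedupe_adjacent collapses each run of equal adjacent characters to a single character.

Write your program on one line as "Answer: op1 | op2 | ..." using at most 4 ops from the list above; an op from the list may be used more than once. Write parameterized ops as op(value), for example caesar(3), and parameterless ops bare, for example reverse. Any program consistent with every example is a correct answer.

drop_vowels | caesar(14) | drop_vowels | swapcase

Check, running the answer program on each example:
  "mnoe" -> "mn" -> "ab" -> "b" -> "B"
  "uezy" -> "zy" -> "nm" -> "nm" -> "NM"
  "xgikafheac" -> "xgkfhc" -> "luytvq" -> "lytvq" -> "LYTVQ"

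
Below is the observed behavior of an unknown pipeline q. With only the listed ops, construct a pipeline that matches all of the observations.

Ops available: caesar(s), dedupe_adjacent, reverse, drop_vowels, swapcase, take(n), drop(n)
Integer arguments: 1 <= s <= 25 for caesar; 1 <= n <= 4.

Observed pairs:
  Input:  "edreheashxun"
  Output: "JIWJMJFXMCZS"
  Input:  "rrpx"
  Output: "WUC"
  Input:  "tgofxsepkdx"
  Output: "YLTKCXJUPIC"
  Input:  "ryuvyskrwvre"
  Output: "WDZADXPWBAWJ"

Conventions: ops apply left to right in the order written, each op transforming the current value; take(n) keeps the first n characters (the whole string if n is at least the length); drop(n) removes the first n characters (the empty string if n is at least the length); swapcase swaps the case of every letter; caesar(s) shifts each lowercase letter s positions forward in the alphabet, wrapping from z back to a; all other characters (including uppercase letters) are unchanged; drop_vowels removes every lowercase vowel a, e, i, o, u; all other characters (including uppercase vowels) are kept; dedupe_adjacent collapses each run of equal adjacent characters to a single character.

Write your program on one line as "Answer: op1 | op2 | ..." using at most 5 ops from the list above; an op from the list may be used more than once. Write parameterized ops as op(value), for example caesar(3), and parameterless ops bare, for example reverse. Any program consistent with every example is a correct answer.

caesar(11) | dedupe_adjacent | caesar(20) | swapcase

Check, running the answer program on each example:
  "edreheashxun" -> "pocpspldsify" -> "pocpspldsify" -> "jiwjmjfxmczs" -> "JIWJMJFXMCZS"
  "rrpx" -> "ccai" -> "cai" -> "wuc" -> "WUC"
  "tgofxsepkdx" -> "erzqidpavoi" -> "erzqidpavoi" -> "yltkcxjupic" -> "YLTKCXJUPIC"
  "ryuvyskrwvre" -> "cjfgjdvchgcp" -> "cjfgjdvchgcp" -> "wdzadxpwbawj" -> "WDZADXPWBAWJ"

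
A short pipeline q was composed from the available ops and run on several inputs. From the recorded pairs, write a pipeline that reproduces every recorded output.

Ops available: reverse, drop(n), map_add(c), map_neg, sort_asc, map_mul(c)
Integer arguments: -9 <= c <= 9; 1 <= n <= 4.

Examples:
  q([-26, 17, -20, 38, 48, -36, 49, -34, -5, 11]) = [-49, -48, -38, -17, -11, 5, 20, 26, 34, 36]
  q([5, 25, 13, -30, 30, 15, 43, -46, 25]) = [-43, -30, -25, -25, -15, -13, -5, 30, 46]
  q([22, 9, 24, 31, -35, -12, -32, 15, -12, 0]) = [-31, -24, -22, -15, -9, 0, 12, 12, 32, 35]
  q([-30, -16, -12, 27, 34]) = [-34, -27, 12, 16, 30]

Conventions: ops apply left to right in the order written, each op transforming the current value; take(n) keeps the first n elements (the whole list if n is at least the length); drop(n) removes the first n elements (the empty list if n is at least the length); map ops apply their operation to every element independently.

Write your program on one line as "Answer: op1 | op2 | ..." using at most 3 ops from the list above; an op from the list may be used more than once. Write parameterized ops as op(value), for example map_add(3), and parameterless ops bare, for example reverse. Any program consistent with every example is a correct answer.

sort_asc | reverse | map_neg

Check, running the answer program on each example:
  [-26, 17, -20, 38, 48, -36, 49, -34, -5, 11] -> [-36, -34, -26, -20, -5, 11, 17, 38, 48, 49] -> [49, 48, 38, 17, 11, -5, -20, -26, -34, -36] -> [-49, -48, -38, -17, -11, 5, 20, 26, 34, 36]
  [5, 25, 13, -30, 30, 15, 43, -46, 25] -> [-46, -30, 5, 13, 15, 25, 25, 30, 43] -> [43, 30, 25, 25, 15, 13, 5, -30, -46] -> [-43, -30, -25, -25, -15, -13, -5, 30, 46]
  [22, 9, 24, 31, -35, -12, -32, 15, -12, 0] -> [-35, -32, -12, -12, 0, 9, 15, 22, 24, 31] -> [31, 24, 22, 15, 9, 0, -12, -12, -32, -35] -> [-31, -24, -22, -15, -9, 0, 12, 12, 32, 35]
  [-30, -16, -12, 27, 34] -> [-30, -16, -12, 27, 34] -> [34, 27, -12, -16, -30] -> [-34, -27, 12, 16, 30]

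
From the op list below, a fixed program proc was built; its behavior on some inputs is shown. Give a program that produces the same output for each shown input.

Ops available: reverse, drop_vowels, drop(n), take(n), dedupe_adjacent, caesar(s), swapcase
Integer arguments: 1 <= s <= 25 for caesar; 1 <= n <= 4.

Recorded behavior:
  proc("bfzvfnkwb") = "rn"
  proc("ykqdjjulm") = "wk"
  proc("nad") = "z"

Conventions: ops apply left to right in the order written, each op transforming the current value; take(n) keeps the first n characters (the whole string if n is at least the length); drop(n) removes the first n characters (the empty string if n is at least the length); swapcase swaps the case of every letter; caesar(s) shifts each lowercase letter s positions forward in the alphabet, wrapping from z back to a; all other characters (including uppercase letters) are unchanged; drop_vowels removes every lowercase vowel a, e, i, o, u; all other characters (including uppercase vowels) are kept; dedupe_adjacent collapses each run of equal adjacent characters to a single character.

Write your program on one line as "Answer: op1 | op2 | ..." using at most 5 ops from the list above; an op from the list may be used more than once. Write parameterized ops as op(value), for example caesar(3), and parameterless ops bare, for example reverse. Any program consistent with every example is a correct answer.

take(2) | drop_vowels | caesar(12) | reverse

Check, running the answer program on each example:
  "bfzvfnkwb" -> "bf" -> "bf" -> "nr" -> "rn"
  "ykqdjjulm" -> "yk" -> "yk" -> "kw" -> "wk"
  "nad" -> "na" -> "n" -> "z" -> "z"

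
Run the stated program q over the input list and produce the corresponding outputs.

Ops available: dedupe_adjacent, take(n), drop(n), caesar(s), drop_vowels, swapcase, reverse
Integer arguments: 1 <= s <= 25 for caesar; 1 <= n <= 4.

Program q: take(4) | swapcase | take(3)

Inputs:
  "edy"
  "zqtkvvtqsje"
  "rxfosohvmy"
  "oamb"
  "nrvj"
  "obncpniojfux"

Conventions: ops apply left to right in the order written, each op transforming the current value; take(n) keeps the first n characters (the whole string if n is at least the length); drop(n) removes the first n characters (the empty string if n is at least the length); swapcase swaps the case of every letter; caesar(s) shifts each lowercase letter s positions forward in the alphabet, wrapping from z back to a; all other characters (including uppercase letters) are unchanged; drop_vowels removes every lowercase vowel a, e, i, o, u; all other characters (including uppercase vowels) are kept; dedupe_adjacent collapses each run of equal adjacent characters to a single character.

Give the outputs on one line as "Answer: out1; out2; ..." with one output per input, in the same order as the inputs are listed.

Execution, op by op:
  "edy" -> "edy" -> "EDY" -> "EDY"
  "zqtkvvtqsje" -> "zqtk" -> "ZQTK" -> "ZQT"
  "rxfosohvmy" -> "rxfo" -> "RXFO" -> "RXF"
  "oamb" -> "oamb" -> "OAMB" -> "OAM"
  "nrvj" -> "nrvj" -> "NRVJ" -> "NRV"
  "obncpniojfux" -> "obnc" -> "OBNC" -> "OBN"

"EDY"; "ZQT"; "RXF"; "OAM"; "NRV"; "OBN"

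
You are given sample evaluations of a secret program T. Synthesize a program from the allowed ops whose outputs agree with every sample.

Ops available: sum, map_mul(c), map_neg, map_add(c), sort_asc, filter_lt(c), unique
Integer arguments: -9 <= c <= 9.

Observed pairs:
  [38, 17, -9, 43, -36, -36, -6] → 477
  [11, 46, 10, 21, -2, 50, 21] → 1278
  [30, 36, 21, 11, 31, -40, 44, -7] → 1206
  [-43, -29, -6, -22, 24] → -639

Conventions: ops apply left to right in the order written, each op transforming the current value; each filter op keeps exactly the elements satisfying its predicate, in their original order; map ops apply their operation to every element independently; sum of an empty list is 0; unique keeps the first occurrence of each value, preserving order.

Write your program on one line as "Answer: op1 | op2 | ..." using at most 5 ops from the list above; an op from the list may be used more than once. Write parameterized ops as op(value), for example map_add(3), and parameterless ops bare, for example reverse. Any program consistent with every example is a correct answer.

map_mul(9) | unique | map_add(9) | sum

Check, running the answer program on each example:
  [38, 17, -9, 43, -36, -36, -6] -> [342, 153, -81, 387, -324, -324, -54] -> [342, 153, -81, 387, -324, -54] -> [351, 162, -72, 396, -315, -45] -> 477
  [11, 46, 10, 21, -2, 50, 21] -> [99, 414, 90, 189, -18, 450, 189] -> [99, 414, 90, 189, -18, 450] -> [108, 423, 99, 198, -9, 459] -> 1278
  [30, 36, 21, 11, 31, -40, 44, -7] -> [270, 324, 189, 99, 279, -360, 396, -63] -> [270, 324, 189, 99, 279, -360, 396, -63] -> [279, 333, 198, 108, 288, -351, 405, -54] -> 1206
  [-43, -29, -6, -22, 24] -> [-387, -261, -54, -198, 216] -> [-387, -261, -54, -198, 216] -> [-378, -252, -45, -189, 225] -> -639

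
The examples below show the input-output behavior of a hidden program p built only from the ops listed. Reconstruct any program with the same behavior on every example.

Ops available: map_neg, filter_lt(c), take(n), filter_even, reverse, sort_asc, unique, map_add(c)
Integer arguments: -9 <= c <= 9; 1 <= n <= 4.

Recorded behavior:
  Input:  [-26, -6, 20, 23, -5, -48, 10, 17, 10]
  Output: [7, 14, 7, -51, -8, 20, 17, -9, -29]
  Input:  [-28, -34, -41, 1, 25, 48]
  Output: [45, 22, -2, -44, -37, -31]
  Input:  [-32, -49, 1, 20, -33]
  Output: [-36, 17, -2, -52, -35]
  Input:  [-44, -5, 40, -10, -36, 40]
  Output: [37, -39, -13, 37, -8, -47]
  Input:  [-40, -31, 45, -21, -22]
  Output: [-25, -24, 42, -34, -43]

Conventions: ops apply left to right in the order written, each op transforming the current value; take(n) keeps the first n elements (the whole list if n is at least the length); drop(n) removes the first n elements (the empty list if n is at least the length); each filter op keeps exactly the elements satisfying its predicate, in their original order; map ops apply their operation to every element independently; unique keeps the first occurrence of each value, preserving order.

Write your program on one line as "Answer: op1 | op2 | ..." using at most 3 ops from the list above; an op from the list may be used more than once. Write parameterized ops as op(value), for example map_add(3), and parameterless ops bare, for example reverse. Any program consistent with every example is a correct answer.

reverse | map_add(-3)

Check, running the answer program on each example:
  [-26, -6, 20, 23, -5, -48, 10, 17, 10] -> [10, 17, 10, -48, -5, 23, 20, -6, -26] -> [7, 14, 7, -51, -8, 20, 17, -9, -29]
  [-28, -34, -41, 1, 25, 48] -> [48, 25, 1, -41, -34, -28] -> [45, 22, -2, -44, -37, -31]
  [-32, -49, 1, 20, -33] -> [-33, 20, 1, -49, -32] -> [-36, 17, -2, -52, -35]
  [-44, -5, 40, -10, -36, 40] -> [40, -36, -10, 40, -5, -44] -> [37, -39, -13, 37, -8, -47]
  [-40, -31, 45, -21, -22] -> [-22, -21, 45, -31, -40] -> [-25, -24, 42, -34, -43]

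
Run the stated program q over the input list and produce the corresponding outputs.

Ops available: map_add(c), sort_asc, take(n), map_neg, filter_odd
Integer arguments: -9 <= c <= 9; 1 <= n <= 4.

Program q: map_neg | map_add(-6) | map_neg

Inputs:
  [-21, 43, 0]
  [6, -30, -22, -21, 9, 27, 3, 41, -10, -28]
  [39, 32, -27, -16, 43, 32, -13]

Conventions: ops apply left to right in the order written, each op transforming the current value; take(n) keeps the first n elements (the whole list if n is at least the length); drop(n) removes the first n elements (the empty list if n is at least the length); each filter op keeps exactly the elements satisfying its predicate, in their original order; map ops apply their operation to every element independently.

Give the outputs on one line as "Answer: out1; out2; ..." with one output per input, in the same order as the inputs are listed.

[-15, 49, 6]; [12, -24, -16, -15, 15, 33, 9, 47, -4, -22]; [45, 38, -21, -10, 49, 38, -7]

Execution, op by op:
  [-21, 43, 0] -> [21, -43, 0] -> [15, -49, -6] -> [-15, 49, 6]
  [6, -30, -22, -21, 9, 27, 3, 41, -10, -28] -> [-6, 30, 22, 21, -9, -27, -3, -41, 10, 28] -> [-12, 24, 16, 15, -15, -33, -9, -47, 4, 22] -> [12, -24, -16, -15, 15, 33, 9, 47, -4, -22]
  [39, 32, -27, -16, 43, 32, -13] -> [-39, -32, 27, 16, -43, -32, 13] -> [-45, -38, 21, 10, -49, -38, 7] -> [45, 38, -21, -10, 49, 38, -7]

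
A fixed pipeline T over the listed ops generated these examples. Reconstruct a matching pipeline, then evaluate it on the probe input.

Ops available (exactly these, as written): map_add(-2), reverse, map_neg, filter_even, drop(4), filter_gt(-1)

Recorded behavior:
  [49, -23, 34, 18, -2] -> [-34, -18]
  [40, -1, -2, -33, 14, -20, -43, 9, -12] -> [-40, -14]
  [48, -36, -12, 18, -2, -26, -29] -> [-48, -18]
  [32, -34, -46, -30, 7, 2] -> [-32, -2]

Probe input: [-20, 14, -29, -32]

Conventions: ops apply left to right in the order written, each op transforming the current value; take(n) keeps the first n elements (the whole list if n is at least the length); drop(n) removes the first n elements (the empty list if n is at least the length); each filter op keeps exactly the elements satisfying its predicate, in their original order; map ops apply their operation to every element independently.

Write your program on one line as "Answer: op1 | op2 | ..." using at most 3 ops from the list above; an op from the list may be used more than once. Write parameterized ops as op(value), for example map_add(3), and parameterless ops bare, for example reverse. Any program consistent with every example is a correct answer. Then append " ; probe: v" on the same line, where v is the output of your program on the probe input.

filter_gt(-1) | filter_even | map_neg ; probe: [-14]

Check, running the answer program on each example:
  [49, -23, 34, 18, -2] -> [49, 34, 18] -> [34, 18] -> [-34, -18]
  [40, -1, -2, -33, 14, -20, -43, 9, -12] -> [40, 14, 9] -> [40, 14] -> [-40, -14]
  [48, -36, -12, 18, -2, -26, -29] -> [48, 18] -> [48, 18] -> [-48, -18]
  [32, -34, -46, -30, 7, 2] -> [32, 7, 2] -> [32, 2] -> [-32, -2]
  probe: [-20, 14, -29, -32] -> [14] -> [14] -> [-14]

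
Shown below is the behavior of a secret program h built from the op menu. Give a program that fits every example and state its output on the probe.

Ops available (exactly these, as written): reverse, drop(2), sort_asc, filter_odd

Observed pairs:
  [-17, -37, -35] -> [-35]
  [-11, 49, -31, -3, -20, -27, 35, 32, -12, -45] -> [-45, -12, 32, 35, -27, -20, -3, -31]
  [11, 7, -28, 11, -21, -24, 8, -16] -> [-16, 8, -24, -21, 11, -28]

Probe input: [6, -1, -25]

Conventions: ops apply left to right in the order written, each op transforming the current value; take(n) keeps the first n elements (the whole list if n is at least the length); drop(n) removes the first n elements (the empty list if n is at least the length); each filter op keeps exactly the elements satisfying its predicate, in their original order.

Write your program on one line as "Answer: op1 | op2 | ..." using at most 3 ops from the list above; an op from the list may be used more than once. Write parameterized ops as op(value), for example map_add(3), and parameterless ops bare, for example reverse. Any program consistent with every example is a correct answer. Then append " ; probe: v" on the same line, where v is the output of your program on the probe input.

drop(2) | reverse ; probe: [-25]

Check, running the answer program on each example:
  [-17, -37, -35] -> [-35] -> [-35]
  [-11, 49, -31, -3, -20, -27, 35, 32, -12, -45] -> [-31, -3, -20, -27, 35, 32, -12, -45] -> [-45, -12, 32, 35, -27, -20, -3, -31]
  [11, 7, -28, 11, -21, -24, 8, -16] -> [-28, 11, -21, -24, 8, -16] -> [-16, 8, -24, -21, 11, -28]
  probe: [6, -1, -25] -> [-25] -> [-25]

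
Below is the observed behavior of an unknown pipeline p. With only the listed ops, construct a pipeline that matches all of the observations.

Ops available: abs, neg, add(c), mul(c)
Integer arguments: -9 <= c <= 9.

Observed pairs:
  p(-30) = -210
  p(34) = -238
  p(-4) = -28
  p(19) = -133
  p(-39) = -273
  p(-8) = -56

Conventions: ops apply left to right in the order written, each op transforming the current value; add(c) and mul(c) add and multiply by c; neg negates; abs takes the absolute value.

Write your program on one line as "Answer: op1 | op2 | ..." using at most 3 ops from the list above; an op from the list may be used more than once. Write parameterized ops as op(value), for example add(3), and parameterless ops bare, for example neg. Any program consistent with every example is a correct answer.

abs | mul(7) | neg

Check, running the answer program on each example:
  -30 -> 30 -> 210 -> -210
  34 -> 34 -> 238 -> -238
  -4 -> 4 -> 28 -> -28
  19 -> 19 -> 133 -> -133
  -39 -> 39 -> 273 -> -273
  -8 -> 8 -> 56 -> -56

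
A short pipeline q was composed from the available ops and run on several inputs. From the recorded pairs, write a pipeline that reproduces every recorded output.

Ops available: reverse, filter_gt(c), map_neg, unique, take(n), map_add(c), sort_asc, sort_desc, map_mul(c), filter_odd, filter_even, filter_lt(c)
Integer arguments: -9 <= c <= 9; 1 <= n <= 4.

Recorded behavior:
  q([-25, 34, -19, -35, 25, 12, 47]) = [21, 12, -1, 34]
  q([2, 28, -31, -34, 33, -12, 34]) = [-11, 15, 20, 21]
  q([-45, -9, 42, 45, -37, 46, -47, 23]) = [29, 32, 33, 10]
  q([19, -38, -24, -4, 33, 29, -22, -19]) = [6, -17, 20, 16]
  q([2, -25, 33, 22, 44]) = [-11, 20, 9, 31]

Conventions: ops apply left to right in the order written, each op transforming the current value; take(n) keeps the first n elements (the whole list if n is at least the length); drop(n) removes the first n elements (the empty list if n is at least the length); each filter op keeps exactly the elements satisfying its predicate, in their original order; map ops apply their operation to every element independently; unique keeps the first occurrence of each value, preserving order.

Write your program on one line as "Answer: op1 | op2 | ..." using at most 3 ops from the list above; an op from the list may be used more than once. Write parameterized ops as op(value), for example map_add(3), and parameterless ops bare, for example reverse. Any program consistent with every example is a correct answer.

filter_gt(-5) | map_add(-8) | map_add(-5)

Check, running the answer program on each example:
  [-25, 34, -19, -35, 25, 12, 47] -> [34, 25, 12, 47] -> [26, 17, 4, 39] -> [21, 12, -1, 34]
  [2, 28, -31, -34, 33, -12, 34] -> [2, 28, 33, 34] -> [-6, 20, 25, 26] -> [-11, 15, 20, 21]
  [-45, -9, 42, 45, -37, 46, -47, 23] -> [42, 45, 46, 23] -> [34, 37, 38, 15] -> [29, 32, 33, 10]
  [19, -38, -24, -4, 33, 29, -22, -19] -> [19, -4, 33, 29] -> [11, -12, 25, 21] -> [6, -17, 20, 16]
  [2, -25, 33, 22, 44] -> [2, 33, 22, 44] -> [-6, 25, 14, 36] -> [-11, 20, 9, 31]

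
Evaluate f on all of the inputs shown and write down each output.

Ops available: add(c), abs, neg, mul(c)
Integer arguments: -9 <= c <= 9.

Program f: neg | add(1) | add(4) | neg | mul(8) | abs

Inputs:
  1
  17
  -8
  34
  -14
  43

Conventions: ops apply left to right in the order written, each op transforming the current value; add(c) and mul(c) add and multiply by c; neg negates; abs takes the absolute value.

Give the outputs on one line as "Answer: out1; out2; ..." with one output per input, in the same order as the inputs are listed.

Execution, op by op:
  1 -> -1 -> 0 -> 4 -> -4 -> -32 -> 32
  17 -> -17 -> -16 -> -12 -> 12 -> 96 -> 96
  -8 -> 8 -> 9 -> 13 -> -13 -> -104 -> 104
  34 -> -34 -> -33 -> -29 -> 29 -> 232 -> 232
  -14 -> 14 -> 15 -> 19 -> -19 -> -152 -> 152
  43 -> -43 -> -42 -> -38 -> 38 -> 304 -> 304

32; 96; 104; 232; 152; 304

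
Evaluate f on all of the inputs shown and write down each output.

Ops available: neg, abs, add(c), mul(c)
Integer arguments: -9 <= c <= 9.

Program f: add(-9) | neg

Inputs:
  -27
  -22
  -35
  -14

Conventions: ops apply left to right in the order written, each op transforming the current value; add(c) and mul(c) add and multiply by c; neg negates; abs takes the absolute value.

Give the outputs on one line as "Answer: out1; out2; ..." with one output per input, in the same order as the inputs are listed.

Execution, op by op:
  -27 -> -36 -> 36
  -22 -> -31 -> 31
  -35 -> -44 -> 44
  -14 -> -23 -> 23

36; 31; 44; 23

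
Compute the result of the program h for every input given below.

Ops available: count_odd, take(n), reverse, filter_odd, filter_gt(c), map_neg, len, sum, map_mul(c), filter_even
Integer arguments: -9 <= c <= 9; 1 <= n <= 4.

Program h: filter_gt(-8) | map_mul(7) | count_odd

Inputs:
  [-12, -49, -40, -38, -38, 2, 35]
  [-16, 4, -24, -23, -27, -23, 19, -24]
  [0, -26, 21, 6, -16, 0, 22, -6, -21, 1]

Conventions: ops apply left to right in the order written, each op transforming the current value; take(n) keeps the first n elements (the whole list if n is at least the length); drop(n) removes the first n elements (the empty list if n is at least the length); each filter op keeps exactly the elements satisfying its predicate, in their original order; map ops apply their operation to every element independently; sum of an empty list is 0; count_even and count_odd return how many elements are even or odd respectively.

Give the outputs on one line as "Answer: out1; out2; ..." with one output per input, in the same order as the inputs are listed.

1; 1; 2

Execution, op by op:
  [-12, -49, -40, -38, -38, 2, 35] -> [2, 35] -> [14, 245] -> 1
  [-16, 4, -24, -23, -27, -23, 19, -24] -> [4, 19] -> [28, 133] -> 1
  [0, -26, 21, 6, -16, 0, 22, -6, -21, 1] -> [0, 21, 6, 0, 22, -6, 1] -> [0, 147, 42, 0, 154, -42, 7] -> 2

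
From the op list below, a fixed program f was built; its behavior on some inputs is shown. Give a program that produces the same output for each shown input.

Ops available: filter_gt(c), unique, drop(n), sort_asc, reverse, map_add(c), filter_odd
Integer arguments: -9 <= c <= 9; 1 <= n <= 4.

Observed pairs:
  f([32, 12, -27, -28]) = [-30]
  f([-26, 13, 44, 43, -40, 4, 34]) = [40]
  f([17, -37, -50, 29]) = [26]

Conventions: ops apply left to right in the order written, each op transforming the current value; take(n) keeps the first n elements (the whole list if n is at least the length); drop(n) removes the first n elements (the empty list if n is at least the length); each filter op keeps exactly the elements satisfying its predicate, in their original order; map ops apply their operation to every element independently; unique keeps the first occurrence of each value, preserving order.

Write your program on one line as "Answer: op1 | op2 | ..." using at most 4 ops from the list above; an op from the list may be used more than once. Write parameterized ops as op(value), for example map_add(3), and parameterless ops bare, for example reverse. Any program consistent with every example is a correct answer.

drop(2) | filter_odd | map_add(-3)

Check, running the answer program on each example:
  [32, 12, -27, -28] -> [-27, -28] -> [-27] -> [-30]
  [-26, 13, 44, 43, -40, 4, 34] -> [44, 43, -40, 4, 34] -> [43] -> [40]
  [17, -37, -50, 29] -> [-50, 29] -> [29] -> [26]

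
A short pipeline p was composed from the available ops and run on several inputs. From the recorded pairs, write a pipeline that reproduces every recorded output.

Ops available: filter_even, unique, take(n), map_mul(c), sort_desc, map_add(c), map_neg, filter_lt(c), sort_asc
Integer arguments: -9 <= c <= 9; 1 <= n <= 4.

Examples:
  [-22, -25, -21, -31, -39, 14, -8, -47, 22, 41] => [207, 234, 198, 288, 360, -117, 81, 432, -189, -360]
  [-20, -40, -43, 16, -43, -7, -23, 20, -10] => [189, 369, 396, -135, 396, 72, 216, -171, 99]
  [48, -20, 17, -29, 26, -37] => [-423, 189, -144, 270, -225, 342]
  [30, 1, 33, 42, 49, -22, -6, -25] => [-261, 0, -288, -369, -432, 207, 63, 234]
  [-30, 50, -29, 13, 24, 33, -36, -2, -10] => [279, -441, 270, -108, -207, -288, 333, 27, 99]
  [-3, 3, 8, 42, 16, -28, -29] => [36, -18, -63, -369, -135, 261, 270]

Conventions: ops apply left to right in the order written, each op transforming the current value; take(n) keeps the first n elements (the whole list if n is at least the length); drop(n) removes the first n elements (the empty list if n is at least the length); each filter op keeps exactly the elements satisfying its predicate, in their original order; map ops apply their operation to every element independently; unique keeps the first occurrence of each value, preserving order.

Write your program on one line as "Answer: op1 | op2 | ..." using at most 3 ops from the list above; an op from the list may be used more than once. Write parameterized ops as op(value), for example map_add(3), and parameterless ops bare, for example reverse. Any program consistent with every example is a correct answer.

map_mul(9) | map_neg | map_add(9)

Check, running the answer program on each example:
  [-22, -25, -21, -31, -39, 14, -8, -47, 22, 41] -> [-198, -225, -189, -279, -351, 126, -72, -423, 198, 369] -> [198, 225, 189, 279, 351, -126, 72, 423, -198, -369] -> [207, 234, 198, 288, 360, -117, 81, 432, -189, -360]
  [-20, -40, -43, 16, -43, -7, -23, 20, -10] -> [-180, -360, -387, 144, -387, -63, -207, 180, -90] -> [180, 360, 387, -144, 387, 63, 207, -180, 90] -> [189, 369, 396, -135, 396, 72, 216, -171, 99]
  [48, -20, 17, -29, 26, -37] -> [432, -180, 153, -261, 234, -333] -> [-432, 180, -153, 261, -234, 333] -> [-423, 189, -144, 270, -225, 342]
  [30, 1, 33, 42, 49, -22, -6, -25] -> [270, 9, 297, 378, 441, -198, -54, -225] -> [-270, -9, -297, -378, -441, 198, 54, 225] -> [-261, 0, -288, -369, -432, 207, 63, 234]
  [-30, 50, -29, 13, 24, 33, -36, -2, -10] -> [-270, 450, -261, 117, 216, 297, -324, -18, -90] -> [270, -450, 261, -117, -216, -297, 324, 18, 90] -> [279, -441, 270, -108, -207, -288, 333, 27, 99]
  [-3, 3, 8, 42, 16, -28, -29] -> [-27, 27, 72, 378, 144, -252, -261] -> [27, -27, -72, -378, -144, 252, 261] -> [36, -18, -63, -369, -135, 261, 270]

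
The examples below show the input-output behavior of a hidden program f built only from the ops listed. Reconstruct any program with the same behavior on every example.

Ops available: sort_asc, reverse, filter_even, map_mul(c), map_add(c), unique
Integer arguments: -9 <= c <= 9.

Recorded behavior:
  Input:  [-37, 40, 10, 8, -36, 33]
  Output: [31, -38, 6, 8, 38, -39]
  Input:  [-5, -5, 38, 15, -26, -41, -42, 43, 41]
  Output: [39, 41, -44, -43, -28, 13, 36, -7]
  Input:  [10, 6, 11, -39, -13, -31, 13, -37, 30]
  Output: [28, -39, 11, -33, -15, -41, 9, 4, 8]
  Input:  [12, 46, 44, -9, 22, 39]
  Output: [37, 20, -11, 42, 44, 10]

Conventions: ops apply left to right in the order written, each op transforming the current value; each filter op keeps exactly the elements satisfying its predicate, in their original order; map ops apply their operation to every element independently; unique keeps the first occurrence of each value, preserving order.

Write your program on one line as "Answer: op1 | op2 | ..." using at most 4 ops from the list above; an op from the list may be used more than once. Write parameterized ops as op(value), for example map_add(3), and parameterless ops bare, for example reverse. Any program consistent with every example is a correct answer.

reverse | map_add(-2) | unique

Check, running the answer program on each example:
  [-37, 40, 10, 8, -36, 33] -> [33, -36, 8, 10, 40, -37] -> [31, -38, 6, 8, 38, -39] -> [31, -38, 6, 8, 38, -39]
  [-5, -5, 38, 15, -26, -41, -42, 43, 41] -> [41, 43, -42, -41, -26, 15, 38, -5, -5] -> [39, 41, -44, -43, -28, 13, 36, -7, -7] -> [39, 41, -44, -43, -28, 13, 36, -7]
  [10, 6, 11, -39, -13, -31, 13, -37, 30] -> [30, -37, 13, -31, -13, -39, 11, 6, 10] -> [28, -39, 11, -33, -15, -41, 9, 4, 8] -> [28, -39, 11, -33, -15, -41, 9, 4, 8]
  [12, 46, 44, -9, 22, 39] -> [39, 22, -9, 44, 46, 12] -> [37, 20, -11, 42, 44, 10] -> [37, 20, -11, 42, 44, 10]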